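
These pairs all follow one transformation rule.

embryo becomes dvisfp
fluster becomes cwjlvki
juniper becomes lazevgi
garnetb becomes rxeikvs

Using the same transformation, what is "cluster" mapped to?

Looking at the pairs, the operation is to swap each adjacent pair of characters (1↔2, 3↔4, ...), then shift every letter 9 places backward in the alphabet (wrapping around).
"cluster" → "lcsuetr" → "ctjlvki".
(Check on "juniper": → "ujinepr" → "lazevgi" ✓)

ctjlvki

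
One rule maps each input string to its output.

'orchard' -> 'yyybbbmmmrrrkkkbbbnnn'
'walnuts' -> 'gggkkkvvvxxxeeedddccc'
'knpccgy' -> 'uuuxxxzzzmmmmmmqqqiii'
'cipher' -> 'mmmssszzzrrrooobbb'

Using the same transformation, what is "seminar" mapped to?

In each case the input is transformed by: repeat every character 3 times, then shift every letter 10 places forward in the alphabet (wrapping around).
Applying that to "seminar" gives "cccooowwwsssxxxkkkbbb".

cccooowwwsssxxxkkkbbb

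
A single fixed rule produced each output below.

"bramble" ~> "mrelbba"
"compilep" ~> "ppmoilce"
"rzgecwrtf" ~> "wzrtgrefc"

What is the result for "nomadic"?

The pattern: sort the characters into reverse alphabetical order, then swap each adjacent pair of characters (1↔2, 3↔4, ...).
Applying both steps to "nomadic": "onmidca", then "noimcda".
(Check on "rzgecwrtf": → "zwtrrgfec" → "wzrtgrefc" ✓)

noimcda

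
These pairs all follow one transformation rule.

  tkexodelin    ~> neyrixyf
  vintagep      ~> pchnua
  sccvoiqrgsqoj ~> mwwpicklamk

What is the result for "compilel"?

wigjcf

Each output is the input with this applied: shift every letter 6 places backward in the alphabet (wrapping around), then delete the last 2 characters.
Working it through for "compilel": intermediate "wigjcfyf", final "wigjcf".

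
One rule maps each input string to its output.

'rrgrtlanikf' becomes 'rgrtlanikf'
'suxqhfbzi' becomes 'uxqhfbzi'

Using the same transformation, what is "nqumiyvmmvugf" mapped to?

The transformation: delete the first character.
For "nqumiyvmmvugf" the result is "qumiyvmmvugf".

qumiyvmmvugf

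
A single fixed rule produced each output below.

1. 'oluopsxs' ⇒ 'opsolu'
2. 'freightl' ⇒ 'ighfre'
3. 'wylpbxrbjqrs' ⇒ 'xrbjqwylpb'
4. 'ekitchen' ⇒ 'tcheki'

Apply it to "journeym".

rnejou

Each output is the input with this applied: delete the last 2 characters, then swap the front and back halves of the string.
Applying both steps to "journeym": "journe", then "rnejou".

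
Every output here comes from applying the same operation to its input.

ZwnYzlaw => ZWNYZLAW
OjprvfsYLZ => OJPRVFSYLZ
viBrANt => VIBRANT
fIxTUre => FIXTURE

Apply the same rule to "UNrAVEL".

In each case the input is transformed by: convert every letter to uppercase.
For "UNrAVEL" the result is "UNRAVEL".

UNRAVEL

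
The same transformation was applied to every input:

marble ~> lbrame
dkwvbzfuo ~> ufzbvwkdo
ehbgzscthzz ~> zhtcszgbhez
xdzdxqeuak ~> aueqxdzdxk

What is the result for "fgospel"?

epsogfl

Each output is the input with this applied: move the last character to the front, then reverse the string.
Starting from "fgospel": after the first operation, "lfgospe"; after the second, "epsogfl".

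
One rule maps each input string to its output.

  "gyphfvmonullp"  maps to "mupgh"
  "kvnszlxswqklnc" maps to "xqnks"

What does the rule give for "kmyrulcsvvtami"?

The pattern: keep one character in every 3, starting at position 1 (positions 1st, 4th, 7th, ...), then move the last 3 characters to the front (rotate right by 3).
Applying both steps to "kmyrulcsvvtami": "krcvm", then "cvmkr".

cvmkr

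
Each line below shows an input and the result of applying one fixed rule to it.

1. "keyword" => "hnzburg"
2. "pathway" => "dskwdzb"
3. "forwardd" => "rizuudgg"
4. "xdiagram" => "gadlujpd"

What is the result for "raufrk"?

duixnu

Looking at the pairs, the operation is to swap each adjacent pair of characters (1↔2, 3↔4, ...), then shift every letter 3 places forward in the alphabet (wrapping around).
"raufrk" → "arfukr" → "duixnu".
(Check on "xdiagram": → "dxairgma" → "gadlujpd" ✓)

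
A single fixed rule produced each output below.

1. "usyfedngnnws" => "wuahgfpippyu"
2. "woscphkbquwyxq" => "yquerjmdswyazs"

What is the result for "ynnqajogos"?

The pattern: shift every letter 2 places forward in the alphabet (wrapping around).
"ynnqajogos" → "appsclqiqu".

appsclqiqu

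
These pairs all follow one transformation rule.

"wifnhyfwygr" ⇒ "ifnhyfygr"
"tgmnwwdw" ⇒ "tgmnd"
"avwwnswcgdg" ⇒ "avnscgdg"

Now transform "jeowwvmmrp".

The pattern: remove every "w".
Applying that to "jeowwvmmrp" gives "jeovmmrp".

jeovmmrp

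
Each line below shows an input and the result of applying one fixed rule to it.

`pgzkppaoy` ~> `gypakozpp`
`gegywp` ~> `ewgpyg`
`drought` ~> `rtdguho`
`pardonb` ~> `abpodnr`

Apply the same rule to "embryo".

The rule is to swap each adjacent pair of characters (1↔2, 3↔4, ...), then take characters alternately from the front and the back (1st, last, 2nd, 2nd-last, ...).
Working it through for "embryo": intermediate "merboy", final "myeorb".

myeorb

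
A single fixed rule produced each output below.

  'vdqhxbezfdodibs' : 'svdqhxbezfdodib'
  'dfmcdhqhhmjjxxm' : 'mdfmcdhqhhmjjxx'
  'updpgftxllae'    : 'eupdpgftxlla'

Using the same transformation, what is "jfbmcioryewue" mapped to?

The rule is to move the last character to the front.
"jfbmcioryewue" → "ejfbmcioryewu".

ejfbmcioryewu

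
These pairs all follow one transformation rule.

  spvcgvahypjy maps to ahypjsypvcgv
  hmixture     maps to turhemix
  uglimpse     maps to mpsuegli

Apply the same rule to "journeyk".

The rule is to swap the first and last characters, then swap the front and back halves of the string.
Working it through for "journeyk": intermediate "kourneyj", final "neyjkour".

neyjkour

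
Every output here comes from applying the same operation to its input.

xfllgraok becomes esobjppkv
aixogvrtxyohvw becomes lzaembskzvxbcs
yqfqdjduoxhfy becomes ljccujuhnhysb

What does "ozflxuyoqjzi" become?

ndmsdjpbycsu

The transformation: shift every letter 4 places forward in the alphabet (wrapping around), then move the last 3 characters to the front (rotate right by 3).
Working it through for "ozflxuyoqjzi": intermediate "sdjpbycsundm", final "ndmsdjpbycsu".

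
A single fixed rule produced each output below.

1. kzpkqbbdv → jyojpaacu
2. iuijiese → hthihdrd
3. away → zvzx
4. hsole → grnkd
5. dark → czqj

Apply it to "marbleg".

lzqakdf

The rule is to shift every letter 1 place backward in the alphabet (wrapping around).
For "marbleg" the result is "lzqakdf".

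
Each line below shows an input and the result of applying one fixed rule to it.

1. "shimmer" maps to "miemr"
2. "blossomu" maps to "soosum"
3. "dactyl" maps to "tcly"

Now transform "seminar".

The transformation: swap each adjacent pair of characters (1↔2, 3↔4, ...), then delete the first 2 characters.
Working it through for "seminar": intermediate "esimanr", final "imanr".

imanr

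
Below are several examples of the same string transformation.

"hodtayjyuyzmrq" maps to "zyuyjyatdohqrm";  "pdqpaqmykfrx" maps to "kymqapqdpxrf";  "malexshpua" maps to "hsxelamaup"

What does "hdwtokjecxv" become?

ejkotwdhvxc

The pattern: reverse the string, then move the first 3 characters to the end (rotate left by 3).
On "hdwtokjecxv" that produces "ejkotwdhvxc".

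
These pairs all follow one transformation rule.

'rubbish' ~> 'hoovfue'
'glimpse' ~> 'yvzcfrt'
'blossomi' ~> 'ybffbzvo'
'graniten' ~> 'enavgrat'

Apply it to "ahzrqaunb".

umednhaon

In each case the input is transformed by: shift every letter 13 places forward in the alphabet (wrapping around) — i.e. ROT13, then move the first character to the end.
Applying both steps to "ahzrqaunb": "numednhao", then "umednhaon".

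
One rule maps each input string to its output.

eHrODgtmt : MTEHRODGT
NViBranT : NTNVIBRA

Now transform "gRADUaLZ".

Looking at the pairs, the operation is to move the last 2 characters to the front (rotate right by 2), then convert every letter to uppercase.
Starting from "gRADUaLZ": after the first operation, "LZgRADUa"; after the second, "LZGRADUA".
(Check on "eHrODgtmt": → "mteHrODgt" → "MTEHRODGT" ✓)

LZGRADUA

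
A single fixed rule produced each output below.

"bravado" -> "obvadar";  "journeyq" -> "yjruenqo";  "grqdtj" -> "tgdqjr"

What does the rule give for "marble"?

lmbrea

In each case the input is transformed by: swap each adjacent pair of characters (1↔2, 3↔4, ...), then swap the first and last characters.
On "marble" that produces "lmbrea".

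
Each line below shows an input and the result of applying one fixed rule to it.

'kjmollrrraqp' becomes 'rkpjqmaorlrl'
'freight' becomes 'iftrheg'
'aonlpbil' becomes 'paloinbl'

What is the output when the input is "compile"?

The rule is to take characters alternately from the front and the back (1st, last, 2nd, 2nd-last, ...), then move the last character to the front.
For "compile", step one produces "ceolmip"; step two turns that into "pceolmi".

pceolmi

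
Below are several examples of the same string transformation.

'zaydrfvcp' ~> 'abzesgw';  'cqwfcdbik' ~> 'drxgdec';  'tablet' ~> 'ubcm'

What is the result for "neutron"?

ofvus

The rule is to delete the last 2 characters, then shift every letter 1 place forward in the alphabet (wrapping around).
Working it through for "neutron": intermediate "neutr", final "ofvus".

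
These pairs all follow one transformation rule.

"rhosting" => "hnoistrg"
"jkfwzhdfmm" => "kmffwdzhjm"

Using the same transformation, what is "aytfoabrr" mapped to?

Each output is the input with this applied: take characters alternately from the front and the back (1st, last, 2nd, 2nd-last, ...), then move the first 2 characters to the end (rotate left by 2).
On "aytfoabrr" that produces "yrtbfaoar".
(Check on "rhosting": → "rghnoist" → "hnoistrg" ✓)

yrtbfaoar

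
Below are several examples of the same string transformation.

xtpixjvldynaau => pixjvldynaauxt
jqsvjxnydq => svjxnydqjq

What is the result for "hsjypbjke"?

Each output is the input with this applied: move the first 2 characters to the end (rotate left by 2).
Doing the same to "hsjypbjke": "jypbjkehs".

jypbjkehs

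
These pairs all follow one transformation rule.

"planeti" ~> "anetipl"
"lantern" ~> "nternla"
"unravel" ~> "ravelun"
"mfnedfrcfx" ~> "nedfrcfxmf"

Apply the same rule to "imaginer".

In each case the input is transformed by: move the first 2 characters to the end (rotate left by 2).
"imaginer" → "aginerim".

aginerim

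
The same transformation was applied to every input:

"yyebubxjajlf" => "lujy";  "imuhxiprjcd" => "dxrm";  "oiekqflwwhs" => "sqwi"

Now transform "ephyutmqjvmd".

muqp

Rule — keep one character in every 3, starting at position 2 (positions 2nd, 5th, 8th, ...), then swap the first and last characters.
Doing the same to "ephyutmqjvmd": "muqp".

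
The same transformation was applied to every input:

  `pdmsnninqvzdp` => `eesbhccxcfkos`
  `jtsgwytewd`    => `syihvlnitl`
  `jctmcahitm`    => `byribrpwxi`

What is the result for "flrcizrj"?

yuagrxog

Each output is the input with this applied: move the last character to the front, then shift every letter 11 places backward in the alphabet (wrapping around).
"flrcizrj" → "jflrcizr" → "yuagrxog".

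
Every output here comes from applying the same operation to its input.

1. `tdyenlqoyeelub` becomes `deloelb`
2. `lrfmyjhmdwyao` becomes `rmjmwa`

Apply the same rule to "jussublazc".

The pattern: keep every other character starting from the second (positions 2nd, 4th, 6th, ...).
For "jussublazc" the result is "usbac".

usbac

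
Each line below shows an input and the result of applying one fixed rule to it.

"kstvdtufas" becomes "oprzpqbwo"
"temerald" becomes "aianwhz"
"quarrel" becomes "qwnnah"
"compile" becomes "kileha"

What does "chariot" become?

What's happening: shift every letter 4 places backward in the alphabet (wrapping around), then delete the first character.
On "chariot": the first step gives "ydwnekp", and the second then gives "dwnekp".

dwnekp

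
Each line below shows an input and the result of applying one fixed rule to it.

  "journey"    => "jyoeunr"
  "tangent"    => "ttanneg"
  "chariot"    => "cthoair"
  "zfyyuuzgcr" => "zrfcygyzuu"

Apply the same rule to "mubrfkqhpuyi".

The pattern: take characters alternately from the front and the back (1st, last, 2nd, 2nd-last, ...).
Applying that to "mubrfkqhpuyi" gives "miuyburpfhkq".

miuyburpfhkq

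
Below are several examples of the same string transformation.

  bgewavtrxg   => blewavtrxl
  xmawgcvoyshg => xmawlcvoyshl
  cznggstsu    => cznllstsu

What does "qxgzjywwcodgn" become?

The pattern: replace every "g" with "l".
So "qxgzjywwcodgn" becomes "qxlzjywwcodln".

qxlzjywwcodln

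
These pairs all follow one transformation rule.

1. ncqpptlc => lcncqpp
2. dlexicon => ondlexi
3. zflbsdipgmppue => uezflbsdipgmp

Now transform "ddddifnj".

Looking at the pairs, the operation is to move the last 2 characters to the front (rotate right by 2), then delete the last character.
Doing the same to "ddddifnj": "njddddi".

njddddi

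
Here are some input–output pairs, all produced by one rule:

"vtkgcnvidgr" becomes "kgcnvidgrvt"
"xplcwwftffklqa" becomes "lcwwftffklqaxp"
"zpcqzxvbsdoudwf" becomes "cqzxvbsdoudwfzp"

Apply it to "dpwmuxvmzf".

wmuxvmzfdp

Rule — move the first 2 characters to the end (rotate left by 2).
Doing the same to "dpwmuxvmzf": "wmuxvmzfdp".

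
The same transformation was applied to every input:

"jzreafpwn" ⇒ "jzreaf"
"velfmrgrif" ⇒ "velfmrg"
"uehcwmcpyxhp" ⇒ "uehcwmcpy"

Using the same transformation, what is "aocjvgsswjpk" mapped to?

The rule is to delete the last 3 characters.
Doing the same to "aocjvgsswjpk": "aocjvgssw".

aocjvgssw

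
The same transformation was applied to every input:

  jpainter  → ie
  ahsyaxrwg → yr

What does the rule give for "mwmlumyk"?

Rule — delete the first character, then keep one character in every 3, starting at position 3 (positions 3rd, 6th, 9th, ...).
On "mwmlumyk": the first step gives "wmlumyk", and the second then gives "ly".

ly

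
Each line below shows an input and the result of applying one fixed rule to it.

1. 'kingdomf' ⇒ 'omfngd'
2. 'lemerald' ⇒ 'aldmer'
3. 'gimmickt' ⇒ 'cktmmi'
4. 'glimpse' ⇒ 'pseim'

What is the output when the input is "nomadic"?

The transformation: delete the first 2 characters, then move the last 3 characters to the front (rotate right by 3).
"nomadic" → "madic" → "dicma".

dicma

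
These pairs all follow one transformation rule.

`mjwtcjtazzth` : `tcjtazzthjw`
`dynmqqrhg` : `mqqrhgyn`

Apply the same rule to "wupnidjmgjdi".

Looking at the pairs, the operation is to delete the first character, then move the first 2 characters to the end (rotate left by 2).
For "wupnidjmgjdi" the result is "nidjmgjdiup".

nidjmgjdiup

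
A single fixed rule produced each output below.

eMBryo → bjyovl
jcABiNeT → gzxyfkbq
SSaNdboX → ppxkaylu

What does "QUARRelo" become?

nrxoobil

What's happening: shift every letter 3 places backward in the alphabet (wrapping around), then convert every letter to lowercase.
"QUARRelo" → "NRXOObil" → "nrxoobil".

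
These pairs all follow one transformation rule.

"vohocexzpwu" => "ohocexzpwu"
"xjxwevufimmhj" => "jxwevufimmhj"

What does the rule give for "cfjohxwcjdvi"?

fjohxwcjdvi

The rule is to delete the first character.
"cfjohxwcjdvi" → "fjohxwcjdvi".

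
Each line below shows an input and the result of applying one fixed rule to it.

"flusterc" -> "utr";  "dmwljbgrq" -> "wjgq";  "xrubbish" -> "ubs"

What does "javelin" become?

vln

What's happening: delete the first character, then keep every other character starting from the second (positions 2nd, 4th, 6th, ...).
On "javelin" that produces "vln".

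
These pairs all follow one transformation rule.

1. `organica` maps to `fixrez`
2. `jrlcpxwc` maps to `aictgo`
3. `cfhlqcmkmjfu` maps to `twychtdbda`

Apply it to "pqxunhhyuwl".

gholeyypl

The pattern: shift every letter 9 places backward in the alphabet (wrapping around), then delete the last 2 characters.
Applying both steps to "pqxunhhyuwl": "gholeyyplnc", then "gholeyypl".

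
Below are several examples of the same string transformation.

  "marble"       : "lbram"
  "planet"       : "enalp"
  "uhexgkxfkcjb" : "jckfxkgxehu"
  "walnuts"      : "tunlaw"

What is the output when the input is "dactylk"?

Looking at the pairs, the operation is to delete the last character, then reverse the string.
Applying both steps to "dactylk": "dactyl", then "lytcad".

lytcad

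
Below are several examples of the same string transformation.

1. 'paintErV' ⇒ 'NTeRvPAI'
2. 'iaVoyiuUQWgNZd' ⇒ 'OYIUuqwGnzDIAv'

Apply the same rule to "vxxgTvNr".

The pattern: move the first 3 characters to the end (rotate left by 3), then flip the case of every letter.
"vxxgTvNr" → "GtVnRVXX".

GtVnRVXX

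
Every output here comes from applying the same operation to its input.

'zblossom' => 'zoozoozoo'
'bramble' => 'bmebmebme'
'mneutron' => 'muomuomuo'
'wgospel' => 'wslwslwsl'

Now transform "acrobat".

aotaotaot

The pattern: keep one character in every 3, starting at position 1 (positions 1st, 4th, 7th, ...), then write the whole string 3 times in a row.
Starting from "acrobat": after the first operation, "aot"; after the second, "aotaotaot".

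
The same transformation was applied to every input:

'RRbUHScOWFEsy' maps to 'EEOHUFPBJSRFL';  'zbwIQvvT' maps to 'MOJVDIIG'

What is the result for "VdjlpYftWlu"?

IQWYCLSGJYH

Looking at the pairs, the operation is to shift every letter 13 places forward in the alphabet (wrapping around) — i.e. ROT13, then convert every letter to uppercase.
For "VdjlpYftWlu" the result is "IQWYCLSGJYH".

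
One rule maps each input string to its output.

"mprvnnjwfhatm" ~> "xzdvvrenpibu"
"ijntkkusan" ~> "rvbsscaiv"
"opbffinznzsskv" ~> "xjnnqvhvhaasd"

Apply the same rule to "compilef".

wuxqtmn

Rule — delete the first character, then shift every letter 8 places forward in the alphabet (wrapping around).
"compilef" → "ompilef" → "wuxqtmn".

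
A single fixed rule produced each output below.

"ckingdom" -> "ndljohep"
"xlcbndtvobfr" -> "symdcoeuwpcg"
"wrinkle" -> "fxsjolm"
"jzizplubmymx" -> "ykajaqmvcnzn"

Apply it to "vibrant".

uwjcsbo

Rule — shift every letter 1 place forward in the alphabet (wrapping around), then move the last character to the front.
On "vibrant" that produces "uwjcsbo".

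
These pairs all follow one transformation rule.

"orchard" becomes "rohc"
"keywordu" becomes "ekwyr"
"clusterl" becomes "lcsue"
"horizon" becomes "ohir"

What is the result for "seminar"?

In each case the input is transformed by: swap each adjacent pair of characters (1↔2, 3↔4, ...), then delete the last 3 characters.
"seminar" → "esimanr" → "esim".

esim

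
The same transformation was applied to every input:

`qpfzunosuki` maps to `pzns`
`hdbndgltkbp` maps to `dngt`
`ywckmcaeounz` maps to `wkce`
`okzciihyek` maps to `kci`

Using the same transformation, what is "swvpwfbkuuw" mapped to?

The transformation: delete the last 3 characters, then keep every other character starting from the second (positions 2nd, 4th, 6th, ...).
For "swvpwfbkuuw", step one produces "swvpwfbk"; step two turns that into "wpfk".

wpfk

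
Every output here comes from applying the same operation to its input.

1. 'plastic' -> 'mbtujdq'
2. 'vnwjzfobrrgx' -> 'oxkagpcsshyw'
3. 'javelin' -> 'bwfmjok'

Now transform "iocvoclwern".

pdwpdmxfsoj

The rule is to move the first character to the end, then shift every letter 1 place forward in the alphabet (wrapping around).
Working it through for "iocvoclwern": intermediate "ocvoclwerni", final "pdwpdmxfsoj".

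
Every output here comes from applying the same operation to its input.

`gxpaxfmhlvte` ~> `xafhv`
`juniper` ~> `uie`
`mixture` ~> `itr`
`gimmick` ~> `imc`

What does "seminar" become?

The pattern: delete the last character, then keep every other character starting from the second (positions 2nd, 4th, 6th, ...).
Working it through for "seminar": intermediate "semina", final "eia".

eia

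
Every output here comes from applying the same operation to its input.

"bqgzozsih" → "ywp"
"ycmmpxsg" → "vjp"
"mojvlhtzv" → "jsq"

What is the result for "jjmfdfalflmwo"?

gcxil

Rule — keep one character in every 3, starting at position 1 (positions 1st, 4th, 7th, ...), then shift every letter 3 places backward in the alphabet (wrapping around).
On "jjmfdfalflmwo": the first step gives "jfalo", and the second then gives "gcxil".
(Check on "mojvlhtzv": → "mvt" → "jsq" ✓)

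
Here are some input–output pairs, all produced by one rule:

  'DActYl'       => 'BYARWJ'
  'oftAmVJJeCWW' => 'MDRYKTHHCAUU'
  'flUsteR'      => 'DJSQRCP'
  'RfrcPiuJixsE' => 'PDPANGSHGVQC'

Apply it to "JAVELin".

HYTCJGL

In each case the input is transformed by: shift every letter 2 places backward in the alphabet (wrapping around), then convert every letter to uppercase.
For "JAVELin", step one produces "HYTCJgl"; step two turns that into "HYTCJGL".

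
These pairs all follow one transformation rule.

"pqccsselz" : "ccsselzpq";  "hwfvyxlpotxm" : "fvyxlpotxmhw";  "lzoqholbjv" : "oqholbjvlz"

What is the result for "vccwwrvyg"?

cwwrvygvc

Looking at the pairs, the operation is to move the first 2 characters to the end (rotate left by 2).
For "vccwwrvyg" the result is "cwwrvygvc".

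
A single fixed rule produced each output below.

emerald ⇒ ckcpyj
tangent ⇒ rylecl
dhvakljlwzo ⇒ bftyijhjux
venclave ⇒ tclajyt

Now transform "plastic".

Looking at the pairs, the operation is to delete the last character, then shift every letter 2 places backward in the alphabet (wrapping around).
So "plastic" becomes "njyqrg".

njyqrg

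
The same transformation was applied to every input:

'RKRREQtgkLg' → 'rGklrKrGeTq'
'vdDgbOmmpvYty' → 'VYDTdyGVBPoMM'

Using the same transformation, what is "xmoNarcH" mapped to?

XhMCORnA

What's happening: take characters alternately from the front and the back (1st, last, 2nd, 2nd-last, ...), then flip the case of every letter.
"xmoNarcH" → "xHmcorNa" → "XhMCORnA".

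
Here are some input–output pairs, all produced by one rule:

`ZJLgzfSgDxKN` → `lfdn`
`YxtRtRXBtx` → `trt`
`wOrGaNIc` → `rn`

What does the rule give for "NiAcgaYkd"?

aad

The rule is to keep one character in every 3, starting at position 3 (positions 3rd, 6th, 9th, ...), then convert every letter to lowercase.
Starting from "NiAcgaYkd": after the first operation, "Aad"; after the second, "aad".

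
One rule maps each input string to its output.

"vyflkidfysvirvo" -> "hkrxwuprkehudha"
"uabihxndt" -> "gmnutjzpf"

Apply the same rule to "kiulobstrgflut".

wugxanefdsrxgf

The rule is to shift every letter 12 places forward in the alphabet (wrapping around).
So "kiulobstrgflut" becomes "wugxanefdsrxgf".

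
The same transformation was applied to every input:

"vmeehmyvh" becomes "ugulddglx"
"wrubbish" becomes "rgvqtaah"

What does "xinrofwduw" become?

tvwhmqnevc

In each case the input is transformed by: move the last 2 characters to the front (rotate right by 2), then shift every letter 1 place backward in the alphabet (wrapping around).
So "xinrofwduw" becomes "tvwhmqnevc".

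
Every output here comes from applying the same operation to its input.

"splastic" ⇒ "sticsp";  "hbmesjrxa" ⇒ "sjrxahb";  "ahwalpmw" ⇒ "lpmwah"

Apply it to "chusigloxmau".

What's happening: move the first 2 characters to the end (rotate left by 2), then delete the first 2 characters.
On "chusigloxmau": the first step gives "usigloxmauch", and the second then gives "igloxmauch".

igloxmauch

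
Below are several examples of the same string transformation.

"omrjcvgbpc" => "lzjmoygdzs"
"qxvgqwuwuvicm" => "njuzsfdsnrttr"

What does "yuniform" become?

vjroklfc

The pattern: take characters alternately from the front and the back (1st, last, 2nd, 2nd-last, ...), then shift every letter 3 places backward in the alphabet (wrapping around).
Starting from "yuniform": after the first operation, "ymurnoif"; after the second, "vjroklfc".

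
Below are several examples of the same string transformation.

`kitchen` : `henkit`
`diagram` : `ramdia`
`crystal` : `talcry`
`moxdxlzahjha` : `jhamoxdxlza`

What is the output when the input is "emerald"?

aldeme

What's happening: move the last 3 characters to the front (rotate right by 3), then delete the last character.
For "emerald" the result is "aldeme".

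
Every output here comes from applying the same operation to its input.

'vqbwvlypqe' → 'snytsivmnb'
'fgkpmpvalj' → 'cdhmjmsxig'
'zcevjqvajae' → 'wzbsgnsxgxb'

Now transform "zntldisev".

The transformation: shift every letter 3 places backward in the alphabet (wrapping around).
Doing the same to "zntldisev": "wkqiafpbs".

wkqiafpbs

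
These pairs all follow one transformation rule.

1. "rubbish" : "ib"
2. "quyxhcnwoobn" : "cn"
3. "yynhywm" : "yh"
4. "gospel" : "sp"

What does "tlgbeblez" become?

be

What's happening: take characters alternately from the front and the back (1st, last, 2nd, 2nd-last, ...), then keep only the last 2 characters.
On "tlgbeblez": the first step gives "tzleglbbe", and the second then gives "be".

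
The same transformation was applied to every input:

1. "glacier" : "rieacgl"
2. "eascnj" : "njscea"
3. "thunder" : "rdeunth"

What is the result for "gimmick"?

kicmmgi

Each output is the input with this applied: swap each adjacent pair of characters (1↔2, 3↔4, ...), then reverse the string.
Starting from "gimmick": after the first operation, "igmmcik"; after the second, "kicmmgi".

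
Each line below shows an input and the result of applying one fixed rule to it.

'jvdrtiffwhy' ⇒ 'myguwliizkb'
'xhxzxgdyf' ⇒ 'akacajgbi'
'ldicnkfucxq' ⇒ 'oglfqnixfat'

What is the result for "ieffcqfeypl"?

lhiiftihbso

In each case the input is transformed by: shift every letter 3 places forward in the alphabet (wrapping around).
So "ieffcqfeypl" becomes "lhiiftihbso".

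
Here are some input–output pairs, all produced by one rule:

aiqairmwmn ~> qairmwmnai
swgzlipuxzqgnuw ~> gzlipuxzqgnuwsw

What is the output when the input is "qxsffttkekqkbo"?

Looking at the pairs, the operation is to move the first 2 characters to the end (rotate left by 2).
For "qxsffttkekqkbo" the result is "sffttkekqkboqx".

sffttkekqkboqx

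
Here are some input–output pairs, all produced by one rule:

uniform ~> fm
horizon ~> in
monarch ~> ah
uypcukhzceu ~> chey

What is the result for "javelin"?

Rule — move the first 2 characters to the end (rotate left by 2), then keep one character in every 3, starting at position 2 (positions 2nd, 5th, 8th, ...).
Working it through for "javelin": intermediate "velinja", final "en".

en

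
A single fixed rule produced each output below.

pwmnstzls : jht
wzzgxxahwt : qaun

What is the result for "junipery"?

The transformation: shift every letter 6 places backward in the alphabet (wrapping around), then keep one character in every 3, starting at position 1 (positions 1st, 4th, 7th, ...).
"junipery" → "dcl".

dcl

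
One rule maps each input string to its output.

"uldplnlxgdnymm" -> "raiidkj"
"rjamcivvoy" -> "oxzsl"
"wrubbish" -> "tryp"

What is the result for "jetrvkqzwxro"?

gqsnto

What's happening: shift every letter 3 places backward in the alphabet (wrapping around), then keep every other character starting from the first (positions 1st, 3rd, 5th, ...).
Applying that to "jetrvkqzwxro" gives "gqsnto".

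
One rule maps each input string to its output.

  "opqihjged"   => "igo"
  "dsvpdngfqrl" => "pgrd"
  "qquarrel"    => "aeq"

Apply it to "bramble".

In each case the input is transformed by: keep one character in every 3, starting at position 1 (positions 1st, 4th, 7th, ...), then move the first character to the end.
On "bramble": the first step gives "bme", and the second then gives "meb".

meb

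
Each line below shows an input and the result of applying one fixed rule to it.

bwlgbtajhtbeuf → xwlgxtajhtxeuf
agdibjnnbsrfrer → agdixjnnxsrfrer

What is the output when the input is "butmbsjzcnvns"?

xutmxsjzcnvns

In each case the input is transformed by: replace every "b" with "x".
On "butmbsjzcnvns" that produces "xutmxsjzcnvns".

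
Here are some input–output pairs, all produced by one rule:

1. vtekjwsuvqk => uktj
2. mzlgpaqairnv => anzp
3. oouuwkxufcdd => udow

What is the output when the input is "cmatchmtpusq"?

What's happening: keep one character in every 3, starting at position 2 (positions 2nd, 5th, 8th, ...), then move the last 2 characters to the front (rotate right by 2).
Applying both steps to "cmatchmtpusq": "mcts", then "tsmc".

tsmc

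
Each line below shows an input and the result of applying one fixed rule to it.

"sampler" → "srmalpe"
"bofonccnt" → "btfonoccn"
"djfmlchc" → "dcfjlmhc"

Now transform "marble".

Looking at the pairs, the operation is to move the last character to the front, then swap each adjacent pair of characters (1↔2, 3↔4, ...).
On "marble": the first step gives "emarbl", and the second then gives "meralb".

meralb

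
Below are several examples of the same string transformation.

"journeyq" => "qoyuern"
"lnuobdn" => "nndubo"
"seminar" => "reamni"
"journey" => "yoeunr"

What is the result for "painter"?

Each output is the input with this applied: take characters alternately from the front and the back (1st, last, 2nd, 2nd-last, ...), then delete the first character.
"painter" → "praeitn" → "raeitn".

raeitn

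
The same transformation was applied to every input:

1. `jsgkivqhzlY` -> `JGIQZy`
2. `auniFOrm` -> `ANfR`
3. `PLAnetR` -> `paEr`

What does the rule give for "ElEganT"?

eeAt

The rule is to flip the case of every letter, then keep every other character starting from the first (positions 1st, 3rd, 5th, ...).
"ElEganT" → "eeAt".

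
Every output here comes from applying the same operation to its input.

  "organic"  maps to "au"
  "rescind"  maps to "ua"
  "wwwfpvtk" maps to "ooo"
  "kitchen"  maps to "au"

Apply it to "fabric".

au

Looking at the pairs, the operation is to shift every letter 8 places backward in the alphabet (wrapping around), then keep only the vowels.
Applying both steps to "fabric": "xstjau", then "au".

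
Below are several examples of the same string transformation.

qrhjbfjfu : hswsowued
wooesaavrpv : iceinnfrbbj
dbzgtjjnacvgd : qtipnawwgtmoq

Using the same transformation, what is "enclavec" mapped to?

prinypar

Looking at the pairs, the operation is to shift every letter 13 places forward in the alphabet (wrapping around) — i.e. ROT13, then reverse the string.
For "enclavec", step one produces "rapynirp"; step two turns that into "prinypar".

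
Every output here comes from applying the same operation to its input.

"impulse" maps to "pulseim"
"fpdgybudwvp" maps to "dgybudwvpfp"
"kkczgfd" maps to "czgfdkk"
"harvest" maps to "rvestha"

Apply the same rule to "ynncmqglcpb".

ncmqglcpbyn

What's happening: move the first 2 characters to the end (rotate left by 2).
Doing the same to "ynncmqglcpb": "ncmqglcpbyn".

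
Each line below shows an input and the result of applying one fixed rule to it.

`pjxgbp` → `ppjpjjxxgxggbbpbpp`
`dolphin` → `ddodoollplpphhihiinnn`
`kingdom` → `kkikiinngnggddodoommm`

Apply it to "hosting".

hhohoosststtiininnggg

Rule — repeat every character 3 times, then swap each adjacent pair of characters (1↔2, 3↔4, ...).
Working it through for "hosting": intermediate "hhhooossstttiiinnnggg", final "hhohoosststtiininnggg".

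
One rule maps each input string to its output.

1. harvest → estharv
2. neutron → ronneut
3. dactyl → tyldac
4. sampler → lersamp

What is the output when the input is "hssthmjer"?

The pattern: move the last 3 characters to the front (rotate right by 3).
"hssthmjer" → "jerhssthm".

jerhssthm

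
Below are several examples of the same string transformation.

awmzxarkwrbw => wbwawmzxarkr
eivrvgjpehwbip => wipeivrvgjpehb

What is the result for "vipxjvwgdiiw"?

The rule is to move the last 3 characters to the front (rotate right by 3), then swap the first and last characters.
Doing the same to "vipxjvwgdiiw": "diwvipxjvwgi".

diwvipxjvwgi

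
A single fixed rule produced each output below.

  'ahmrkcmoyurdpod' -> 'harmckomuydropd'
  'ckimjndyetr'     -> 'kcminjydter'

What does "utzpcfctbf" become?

tupzfctcfb

What's happening: swap each adjacent pair of characters (1↔2, 3↔4, ...).
On "utzpcfctbf" that produces "tupzfctcfb".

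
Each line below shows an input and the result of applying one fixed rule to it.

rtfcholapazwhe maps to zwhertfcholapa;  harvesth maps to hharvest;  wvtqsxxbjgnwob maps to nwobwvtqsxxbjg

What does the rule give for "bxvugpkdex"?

The pattern: move the first 3 characters to the end (rotate left by 3), then swap the front and back halves of the string.
Doing the same to "bxvugpkdex": "exbxvugpkd".

exbxvugpkd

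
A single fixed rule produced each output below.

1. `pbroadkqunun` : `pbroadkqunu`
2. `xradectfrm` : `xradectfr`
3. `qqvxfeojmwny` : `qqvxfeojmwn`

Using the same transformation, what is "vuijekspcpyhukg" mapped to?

Looking at the pairs, the operation is to delete the last character.
On "vuijekspcpyhukg" that produces "vuijekspcpyhuk".

vuijekspcpyhuk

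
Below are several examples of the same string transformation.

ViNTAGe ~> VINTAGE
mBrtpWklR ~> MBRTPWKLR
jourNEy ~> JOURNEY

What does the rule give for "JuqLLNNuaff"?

JUQLLNNUAFF

What's happening: convert every letter to uppercase.
So "JuqLLNNuaff" becomes "JUQLLNNUAFF".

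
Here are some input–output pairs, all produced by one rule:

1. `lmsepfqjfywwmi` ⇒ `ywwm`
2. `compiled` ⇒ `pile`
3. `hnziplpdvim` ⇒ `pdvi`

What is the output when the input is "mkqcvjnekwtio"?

In each case the input is transformed by: move the last character to the front, then keep only the last 4 characters.
Applying both steps to "mkqcvjnekwtio": "omkqcvjnekwti", then "kwti".

kwti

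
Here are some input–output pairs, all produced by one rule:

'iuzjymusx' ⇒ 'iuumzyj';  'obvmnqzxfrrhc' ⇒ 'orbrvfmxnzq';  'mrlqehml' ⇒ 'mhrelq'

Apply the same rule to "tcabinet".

tnciab

Looking at the pairs, the operation is to delete the last 2 characters, then take characters alternately from the front and the back (1st, last, 2nd, 2nd-last, ...).
Applying that to "tcabinet" gives "tnciab".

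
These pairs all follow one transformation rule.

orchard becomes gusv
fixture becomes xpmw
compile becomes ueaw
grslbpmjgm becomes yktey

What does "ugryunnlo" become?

mjmfg

The rule is to shift every letter 8 places backward in the alphabet (wrapping around), then keep every other character starting from the first (positions 1st, 3rd, 5th, ...).
Working it through for "ugryunnlo": intermediate "myjqmffdg", final "mjmfg".
(Check on "orchard": → "gjuzsjv" → "gusv" ✓)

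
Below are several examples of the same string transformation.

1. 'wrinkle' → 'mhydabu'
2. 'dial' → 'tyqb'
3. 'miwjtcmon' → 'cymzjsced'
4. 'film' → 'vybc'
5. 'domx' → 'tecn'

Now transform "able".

qrbu

In each case the input is transformed by: shift every letter 10 places backward in the alphabet (wrapping around).
For "able" the result is "qrbu".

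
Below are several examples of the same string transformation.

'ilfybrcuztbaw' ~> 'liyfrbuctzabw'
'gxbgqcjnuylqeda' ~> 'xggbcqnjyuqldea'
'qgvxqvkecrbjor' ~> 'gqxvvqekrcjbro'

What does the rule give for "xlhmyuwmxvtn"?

lxmhuymwvxnt

Looking at the pairs, the operation is to swap each adjacent pair of characters (1↔2, 3↔4, ...).
On "xlhmyuwmxvtn" that produces "lxmhuymwvxnt".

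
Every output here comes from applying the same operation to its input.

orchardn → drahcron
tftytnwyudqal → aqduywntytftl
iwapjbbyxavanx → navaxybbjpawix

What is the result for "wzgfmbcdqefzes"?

Each output is the input with this applied: reverse the string, then move the first character to the end.
On "wzgfmbcdqefzes": the first step gives "sezfeqdcbmfgzw", and the second then gives "ezfeqdcbmfgzws".

ezfeqdcbmfgzws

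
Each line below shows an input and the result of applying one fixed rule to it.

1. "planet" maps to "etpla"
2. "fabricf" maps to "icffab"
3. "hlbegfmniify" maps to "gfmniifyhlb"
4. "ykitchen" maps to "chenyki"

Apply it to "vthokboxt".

kboxtvth

The transformation: move the first 3 characters to the end (rotate left by 3), then delete the first character.
For "vthokboxt", step one produces "okboxtvth"; step two turns that into "kboxtvth".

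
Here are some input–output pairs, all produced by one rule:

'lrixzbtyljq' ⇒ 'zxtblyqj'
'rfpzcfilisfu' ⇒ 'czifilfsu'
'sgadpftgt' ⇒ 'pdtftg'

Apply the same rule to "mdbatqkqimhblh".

takqiqhmlbh

Rule — delete the first 3 characters, then swap each adjacent pair of characters (1↔2, 3↔4, ...).
Applying both steps to "mdbatqkqimhblh": "atqkqimhblh", then "takqiqhmlbh".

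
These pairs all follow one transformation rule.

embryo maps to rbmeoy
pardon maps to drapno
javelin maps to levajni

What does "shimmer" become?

mmihsre

Looking at the pairs, the operation is to move the last 2 characters to the front (rotate right by 2), then reverse the string.
Working it through for "shimmer": intermediate "ershimm", final "mmihsre".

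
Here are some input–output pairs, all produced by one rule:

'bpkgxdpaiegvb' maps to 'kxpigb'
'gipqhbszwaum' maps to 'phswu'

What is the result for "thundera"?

udr

Looking at the pairs, the operation is to keep every other character starting from the first (positions 1st, 3rd, 5th, ...), then delete the first character.
Starting from "thundera": after the first operation, "tudr"; after the second, "udr".
(Check on "gipqhbszwaum": → "gphswu" → "phswu" ✓)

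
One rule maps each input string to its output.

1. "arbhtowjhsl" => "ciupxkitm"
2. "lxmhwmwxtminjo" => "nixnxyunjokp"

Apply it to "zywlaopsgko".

xmbpqthlp

Rule — shift every letter 1 place forward in the alphabet (wrapping around), then delete the first 2 characters.
Working it through for "zywlaopsgko": intermediate "azxmbpqthlp", final "xmbpqthlp".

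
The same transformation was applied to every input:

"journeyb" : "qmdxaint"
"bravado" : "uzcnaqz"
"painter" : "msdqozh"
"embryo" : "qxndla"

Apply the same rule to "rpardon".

qcnmqoz

Rule — shift every letter 1 place backward in the alphabet (wrapping around), then move the first 3 characters to the end (rotate left by 3).
On "rpardon": the first step gives "qozqcnm", and the second then gives "qcnmqoz".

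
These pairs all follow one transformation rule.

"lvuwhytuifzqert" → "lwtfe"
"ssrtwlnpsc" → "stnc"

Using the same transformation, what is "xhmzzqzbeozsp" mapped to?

xzzop

The rule is to keep one character in every 3, starting at position 1 (positions 1st, 4th, 7th, ...).
So "xhmzzqzbeozsp" becomes "xzzop".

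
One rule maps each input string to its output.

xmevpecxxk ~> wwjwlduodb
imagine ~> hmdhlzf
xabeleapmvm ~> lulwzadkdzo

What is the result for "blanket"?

Looking at the pairs, the operation is to shift every letter 1 place backward in the alphabet (wrapping around), then move the last 3 characters to the front (rotate right by 3).
Working it through for "blanket": intermediate "akzmjds", final "jdsakzm".

jdsakzm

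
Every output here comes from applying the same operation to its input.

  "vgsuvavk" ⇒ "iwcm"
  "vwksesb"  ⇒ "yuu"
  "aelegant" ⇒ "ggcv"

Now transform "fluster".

nug

What's happening: keep every other character starting from the second (positions 2nd, 4th, 6th, ...), then shift every letter 2 places forward in the alphabet (wrapping around).
Starting from "fluster": after the first operation, "lse"; after the second, "nug".
(Check on "aelegant": → "eeat" → "ggcv" ✓)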